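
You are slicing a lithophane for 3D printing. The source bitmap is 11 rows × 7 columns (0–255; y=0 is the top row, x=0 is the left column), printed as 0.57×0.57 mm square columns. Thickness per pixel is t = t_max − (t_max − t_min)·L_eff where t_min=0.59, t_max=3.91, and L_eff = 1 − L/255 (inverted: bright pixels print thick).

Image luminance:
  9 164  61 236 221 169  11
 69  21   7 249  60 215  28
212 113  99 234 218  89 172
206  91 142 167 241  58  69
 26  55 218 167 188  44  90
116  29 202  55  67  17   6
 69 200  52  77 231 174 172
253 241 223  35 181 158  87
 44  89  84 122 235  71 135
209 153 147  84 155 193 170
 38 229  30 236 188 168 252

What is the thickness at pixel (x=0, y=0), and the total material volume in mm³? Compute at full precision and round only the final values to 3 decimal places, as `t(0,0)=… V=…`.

span = t_max - t_min = 3.91 - 0.59 = 3.320
L(0,0) = 9, L_eff = 1 - 9/255 = 0.964706 (inverted)
t(0,0) = 3.91 - 3.320·0.964706 = 0.707
Σt over all 11·7 pixels = 4510337/25500 ≈ 176.8759608
V = pitch²·Σt = 0.57²·4510337/25500 = 57.467

t(0,0)=0.707 V=57.467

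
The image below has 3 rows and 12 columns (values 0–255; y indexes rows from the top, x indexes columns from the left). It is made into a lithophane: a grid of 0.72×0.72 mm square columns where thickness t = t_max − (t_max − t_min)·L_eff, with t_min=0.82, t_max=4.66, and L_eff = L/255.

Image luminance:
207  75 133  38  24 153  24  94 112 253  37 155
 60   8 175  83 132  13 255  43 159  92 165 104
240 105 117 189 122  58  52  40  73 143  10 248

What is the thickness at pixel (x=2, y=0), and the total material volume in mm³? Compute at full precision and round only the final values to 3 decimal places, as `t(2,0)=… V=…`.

t(2,0)=2.657 V=55.811

span = t_max - t_min = 4.66 - 0.82 = 3.840
L(2,0) = 133, L_eff = 133/255 = 0.521569
t(2,0) = 4.66 - 3.840·0.521569 = 2.657
Σt over all 3·12 pixels = 228778/2125 ≈ 107.6602353
V = pitch²·Σt = 0.72²·228778/2125 = 55.811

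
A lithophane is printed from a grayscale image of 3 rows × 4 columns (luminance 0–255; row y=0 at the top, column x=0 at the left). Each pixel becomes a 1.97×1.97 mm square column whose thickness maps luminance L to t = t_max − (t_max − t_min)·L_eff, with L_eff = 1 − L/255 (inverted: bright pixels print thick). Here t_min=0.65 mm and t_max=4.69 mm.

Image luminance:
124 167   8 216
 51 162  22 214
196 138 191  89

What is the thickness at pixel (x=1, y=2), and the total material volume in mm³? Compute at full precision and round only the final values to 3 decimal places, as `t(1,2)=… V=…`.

t(1,2)=2.836 V=127.295

span = t_max - t_min = 4.69 - 0.65 = 4.040
L(1,2) = 138, L_eff = 1 - 138/255 = 0.458824 (inverted)
t(1,2) = 4.69 - 4.040·0.458824 = 2.836
Σt over all 3·4 pixels = 69701/2125 ≈ 32.8004706
V = pitch²·Σt = 1.97²·69701/2125 = 127.295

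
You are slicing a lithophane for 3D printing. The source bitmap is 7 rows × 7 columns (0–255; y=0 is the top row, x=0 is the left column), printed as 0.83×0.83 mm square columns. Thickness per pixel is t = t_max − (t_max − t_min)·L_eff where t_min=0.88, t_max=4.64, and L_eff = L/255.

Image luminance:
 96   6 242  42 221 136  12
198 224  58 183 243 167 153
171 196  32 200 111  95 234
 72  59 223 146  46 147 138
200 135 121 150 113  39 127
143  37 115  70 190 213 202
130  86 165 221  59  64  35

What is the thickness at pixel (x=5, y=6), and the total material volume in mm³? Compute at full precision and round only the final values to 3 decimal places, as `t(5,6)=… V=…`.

t(5,6)=3.696 V=90.947

span = t_max - t_min = 4.64 - 0.88 = 3.760
L(5,6) = 64, L_eff = 64/255 = 0.250980
t(5,6) = 4.64 - 3.760·0.250980 = 3.696
Σt over all 7·7 pixels = 841616/6375 ≈ 132.0181961
V = pitch²·Σt = 0.83²·841616/6375 = 90.947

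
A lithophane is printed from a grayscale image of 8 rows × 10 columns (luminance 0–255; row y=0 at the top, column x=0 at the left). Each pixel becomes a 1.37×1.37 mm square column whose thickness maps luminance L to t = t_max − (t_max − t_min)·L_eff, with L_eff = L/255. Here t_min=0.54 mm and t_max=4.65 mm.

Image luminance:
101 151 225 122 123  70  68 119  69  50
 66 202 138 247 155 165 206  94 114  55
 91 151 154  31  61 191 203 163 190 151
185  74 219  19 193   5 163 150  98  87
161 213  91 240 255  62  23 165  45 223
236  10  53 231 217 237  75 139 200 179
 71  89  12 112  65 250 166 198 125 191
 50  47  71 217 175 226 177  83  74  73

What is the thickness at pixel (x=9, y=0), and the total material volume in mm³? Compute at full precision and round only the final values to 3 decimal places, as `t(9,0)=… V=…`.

t(9,0)=3.844 V=376.152

span = t_max - t_min = 4.65 - 0.54 = 4.110
L(9,0) = 50, L_eff = 50/255 = 0.196078
t(9,0) = 4.65 - 4.110·0.196078 = 3.844
Σt over all 8·10 pixels = 851749/4250 ≈ 200.4115294
V = pitch²·Σt = 1.37²·851749/4250 = 376.152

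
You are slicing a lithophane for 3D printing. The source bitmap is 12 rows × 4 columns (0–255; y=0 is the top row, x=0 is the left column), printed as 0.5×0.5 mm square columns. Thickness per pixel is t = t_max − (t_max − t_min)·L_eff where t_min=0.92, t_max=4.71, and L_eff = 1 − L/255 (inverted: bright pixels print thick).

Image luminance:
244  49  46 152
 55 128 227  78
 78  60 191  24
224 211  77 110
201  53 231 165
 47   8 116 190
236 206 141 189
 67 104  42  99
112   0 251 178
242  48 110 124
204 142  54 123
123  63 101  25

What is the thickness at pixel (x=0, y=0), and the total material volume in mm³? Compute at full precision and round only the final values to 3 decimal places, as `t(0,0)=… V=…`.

span = t_max - t_min = 4.71 - 0.92 = 3.790
L(0,0) = 244, L_eff = 1 - 244/255 = 0.043137 (inverted)
t(0,0) = 4.71 - 3.790·0.043137 = 4.547
Σt over all 12·4 pixels = 1126917/8500 ≈ 132.5784706
V = pitch²·Σt = 0.5²·1126917/8500 = 33.145

t(0,0)=4.547 V=33.145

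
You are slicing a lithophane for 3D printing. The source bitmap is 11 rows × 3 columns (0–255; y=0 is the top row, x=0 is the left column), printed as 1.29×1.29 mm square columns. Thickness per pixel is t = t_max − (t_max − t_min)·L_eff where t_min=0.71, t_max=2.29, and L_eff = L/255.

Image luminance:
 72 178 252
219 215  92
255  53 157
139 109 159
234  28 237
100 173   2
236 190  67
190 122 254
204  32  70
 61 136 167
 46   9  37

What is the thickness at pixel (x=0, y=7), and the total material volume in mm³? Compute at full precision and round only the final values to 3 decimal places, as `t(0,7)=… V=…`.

t(0,7)=1.113 V=79.409

span = t_max - t_min = 2.29 - 0.71 = 1.580
L(0,7) = 190, L_eff = 190/255 = 0.745098
t(0,7) = 2.29 - 1.580·0.745098 = 1.113
Σt over all 11·3 pixels = 48673/1020 ≈ 47.7186275
V = pitch²·Σt = 1.29²·48673/1020 = 79.409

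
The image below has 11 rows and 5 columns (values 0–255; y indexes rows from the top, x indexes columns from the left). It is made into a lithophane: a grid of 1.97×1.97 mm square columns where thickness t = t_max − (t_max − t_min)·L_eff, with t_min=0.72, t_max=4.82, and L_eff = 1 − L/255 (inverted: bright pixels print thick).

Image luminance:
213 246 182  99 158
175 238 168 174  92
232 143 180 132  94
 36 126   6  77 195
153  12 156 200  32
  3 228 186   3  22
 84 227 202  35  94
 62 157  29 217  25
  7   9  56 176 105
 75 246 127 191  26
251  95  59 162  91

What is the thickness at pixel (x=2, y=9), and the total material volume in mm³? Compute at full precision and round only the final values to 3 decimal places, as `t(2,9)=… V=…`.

span = t_max - t_min = 4.82 - 0.72 = 4.100
L(2,9) = 127, L_eff = 1 - 127/255 = 0.501961 (inverted)
t(2,9) = 4.82 - 4.100·0.501961 = 2.762
Σt over all 11·5 pixels = 378509/2550 ≈ 148.4349020
V = pitch²·Σt = 1.97²·378509/2550 = 576.061

t(2,9)=2.762 V=576.061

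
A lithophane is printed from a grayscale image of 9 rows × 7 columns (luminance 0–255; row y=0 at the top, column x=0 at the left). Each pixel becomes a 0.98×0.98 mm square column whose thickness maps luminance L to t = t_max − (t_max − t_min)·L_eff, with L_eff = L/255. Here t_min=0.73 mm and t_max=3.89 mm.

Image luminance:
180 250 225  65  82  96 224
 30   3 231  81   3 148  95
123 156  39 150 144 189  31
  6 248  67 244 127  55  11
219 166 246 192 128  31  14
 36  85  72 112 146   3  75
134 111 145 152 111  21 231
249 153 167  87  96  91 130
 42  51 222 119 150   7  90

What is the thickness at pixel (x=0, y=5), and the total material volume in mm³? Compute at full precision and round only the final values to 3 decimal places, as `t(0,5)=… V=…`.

t(0,5)=3.444 V=147.449

span = t_max - t_min = 3.89 - 0.73 = 3.160
L(0,5) = 36, L_eff = 36/255 = 0.141176
t(0,5) = 3.89 - 3.160·0.141176 = 3.444
Σt over all 9·7 pixels = 3914993/25500 ≈ 153.5291373
V = pitch²·Σt = 0.98²·3914993/25500 = 147.449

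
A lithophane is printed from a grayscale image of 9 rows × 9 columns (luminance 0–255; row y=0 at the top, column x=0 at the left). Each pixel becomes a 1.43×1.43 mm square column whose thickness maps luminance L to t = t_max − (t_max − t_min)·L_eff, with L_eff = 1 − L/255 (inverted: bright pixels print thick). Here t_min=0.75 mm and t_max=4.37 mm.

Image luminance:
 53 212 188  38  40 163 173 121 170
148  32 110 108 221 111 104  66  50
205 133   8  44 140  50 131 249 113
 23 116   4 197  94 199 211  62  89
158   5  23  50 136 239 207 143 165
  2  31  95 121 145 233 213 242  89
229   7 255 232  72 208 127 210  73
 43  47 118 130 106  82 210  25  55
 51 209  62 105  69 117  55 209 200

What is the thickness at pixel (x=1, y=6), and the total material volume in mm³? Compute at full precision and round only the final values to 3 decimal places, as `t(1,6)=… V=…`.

span = t_max - t_min = 4.37 - 0.75 = 3.620
L(1,6) = 7, L_eff = 1 - 7/255 = 0.972549 (inverted)
t(1,6) = 4.37 - 3.620·0.972549 = 0.849
Σt over all 9·9 pixels = 5089123/25500 ≈ 199.5734510
V = pitch²·Σt = 1.43²·5089123/25500 = 408.108

t(1,6)=0.849 V=408.108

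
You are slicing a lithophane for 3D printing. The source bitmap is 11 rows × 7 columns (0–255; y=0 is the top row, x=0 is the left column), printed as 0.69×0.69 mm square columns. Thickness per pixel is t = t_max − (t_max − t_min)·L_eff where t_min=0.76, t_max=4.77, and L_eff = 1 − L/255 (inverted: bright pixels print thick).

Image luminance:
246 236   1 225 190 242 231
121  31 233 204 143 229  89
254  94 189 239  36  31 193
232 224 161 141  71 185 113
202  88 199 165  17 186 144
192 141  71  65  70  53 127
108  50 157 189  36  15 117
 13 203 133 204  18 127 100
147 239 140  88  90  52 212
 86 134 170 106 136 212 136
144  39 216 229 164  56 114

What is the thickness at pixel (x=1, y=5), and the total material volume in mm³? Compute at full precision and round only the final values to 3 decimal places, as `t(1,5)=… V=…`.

span = t_max - t_min = 4.77 - 0.76 = 4.010
L(1,5) = 141, L_eff = 1 - 141/255 = 0.447059 (inverted)
t(1,5) = 4.77 - 4.010·0.447059 = 2.977
Σt over all 11·7 pixels = 1444136/6375 ≈ 226.5311373
V = pitch²·Σt = 0.69²·1444136/6375 = 107.851

t(1,5)=2.977 V=107.851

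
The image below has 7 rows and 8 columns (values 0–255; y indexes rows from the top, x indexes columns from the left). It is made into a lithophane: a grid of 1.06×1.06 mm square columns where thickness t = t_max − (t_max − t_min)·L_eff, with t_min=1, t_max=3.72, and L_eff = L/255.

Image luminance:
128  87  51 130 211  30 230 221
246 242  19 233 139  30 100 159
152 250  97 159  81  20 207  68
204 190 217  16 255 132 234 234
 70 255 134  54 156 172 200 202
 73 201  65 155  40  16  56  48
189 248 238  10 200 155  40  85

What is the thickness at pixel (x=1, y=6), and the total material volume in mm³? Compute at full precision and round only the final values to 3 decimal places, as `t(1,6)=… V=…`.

t(1,6)=1.075 V=140.177

span = t_max - t_min = 3.72 - 1 = 2.720
L(1,6) = 248, L_eff = 248/255 = 0.972549
t(1,6) = 3.72 - 2.720·0.972549 = 1.075
Σt over all 7·8 pixels = 46784/375 ≈ 124.7573333
V = pitch²·Σt = 1.06²·46784/375 = 140.177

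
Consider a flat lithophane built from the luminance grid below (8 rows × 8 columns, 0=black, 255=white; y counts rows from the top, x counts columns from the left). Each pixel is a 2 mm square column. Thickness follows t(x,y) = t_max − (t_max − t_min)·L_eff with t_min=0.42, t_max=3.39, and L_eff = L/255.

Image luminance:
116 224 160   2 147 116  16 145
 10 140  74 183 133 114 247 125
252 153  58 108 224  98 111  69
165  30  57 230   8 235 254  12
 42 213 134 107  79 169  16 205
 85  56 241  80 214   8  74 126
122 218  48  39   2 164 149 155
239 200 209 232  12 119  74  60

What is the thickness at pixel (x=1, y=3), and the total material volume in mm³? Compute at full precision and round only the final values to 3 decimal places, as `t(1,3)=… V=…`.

span = t_max - t_min = 3.39 - 0.42 = 2.970
L(1,3) = 30, L_eff = 30/255 = 0.117647
t(1,3) = 3.39 - 2.970·0.117647 = 3.041
Σt over all 8·8 pixels = 1061367/8500 ≈ 124.8667059
V = pitch²·Σt = 2²·1061367/8500 = 499.467

t(1,3)=3.041 V=499.467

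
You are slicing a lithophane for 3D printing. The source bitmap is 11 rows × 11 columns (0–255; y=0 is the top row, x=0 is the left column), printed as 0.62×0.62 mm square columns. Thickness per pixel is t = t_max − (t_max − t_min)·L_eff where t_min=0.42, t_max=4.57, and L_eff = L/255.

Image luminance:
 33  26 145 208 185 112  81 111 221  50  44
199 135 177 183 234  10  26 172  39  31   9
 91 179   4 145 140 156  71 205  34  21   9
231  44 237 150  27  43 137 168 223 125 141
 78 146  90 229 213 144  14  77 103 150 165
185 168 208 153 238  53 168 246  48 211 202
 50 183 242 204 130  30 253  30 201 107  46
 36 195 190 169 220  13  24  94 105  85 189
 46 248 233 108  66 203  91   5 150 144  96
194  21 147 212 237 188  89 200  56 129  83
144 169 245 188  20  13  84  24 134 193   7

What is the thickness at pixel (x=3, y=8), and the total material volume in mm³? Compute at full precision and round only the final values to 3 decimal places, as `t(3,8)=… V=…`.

span = t_max - t_min = 4.57 - 0.42 = 4.150
L(3,8) = 108, L_eff = 108/255 = 0.423529
t(3,8) = 4.57 - 4.150·0.423529 = 2.812
Σt over all 11·11 pixels = 103549/340 ≈ 304.5558824
V = pitch²·Σt = 0.62²·103549/340 = 117.071

t(3,8)=2.812 V=117.071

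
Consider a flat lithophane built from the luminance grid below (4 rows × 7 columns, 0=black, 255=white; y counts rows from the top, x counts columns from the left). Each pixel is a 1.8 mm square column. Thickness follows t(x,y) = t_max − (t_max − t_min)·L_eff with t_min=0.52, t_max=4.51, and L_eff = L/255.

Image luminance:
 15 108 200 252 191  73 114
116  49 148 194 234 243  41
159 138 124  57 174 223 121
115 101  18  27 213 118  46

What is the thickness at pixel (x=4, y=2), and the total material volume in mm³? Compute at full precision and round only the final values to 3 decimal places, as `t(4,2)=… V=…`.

t(4,2)=1.787 V=226.032

span = t_max - t_min = 4.51 - 0.52 = 3.990
L(4,2) = 174, L_eff = 174/255 = 0.682353
t(4,2) = 4.51 - 3.990·0.682353 = 1.787
Σt over all 4·7 pixels = 148246/2125 ≈ 69.7628235
V = pitch²·Σt = 1.8²·148246/2125 = 226.032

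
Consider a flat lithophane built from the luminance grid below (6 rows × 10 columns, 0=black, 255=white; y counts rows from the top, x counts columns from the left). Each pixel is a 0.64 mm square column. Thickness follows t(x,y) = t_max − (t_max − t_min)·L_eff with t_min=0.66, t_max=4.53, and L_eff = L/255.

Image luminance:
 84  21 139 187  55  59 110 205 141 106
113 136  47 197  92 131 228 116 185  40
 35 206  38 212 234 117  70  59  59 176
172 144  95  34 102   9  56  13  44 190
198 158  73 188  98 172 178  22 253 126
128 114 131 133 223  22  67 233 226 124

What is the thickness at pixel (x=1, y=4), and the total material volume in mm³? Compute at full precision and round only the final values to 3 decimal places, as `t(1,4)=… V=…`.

t(1,4)=2.132 V=65.801

span = t_max - t_min = 4.53 - 0.66 = 3.870
L(1,4) = 158, L_eff = 158/255 = 0.619608
t(1,4) = 4.53 - 3.870·0.619608 = 2.132
Σt over all 6·10 pixels = 341376/2125 ≈ 160.6475294
V = pitch²·Σt = 0.64²·341376/2125 = 65.801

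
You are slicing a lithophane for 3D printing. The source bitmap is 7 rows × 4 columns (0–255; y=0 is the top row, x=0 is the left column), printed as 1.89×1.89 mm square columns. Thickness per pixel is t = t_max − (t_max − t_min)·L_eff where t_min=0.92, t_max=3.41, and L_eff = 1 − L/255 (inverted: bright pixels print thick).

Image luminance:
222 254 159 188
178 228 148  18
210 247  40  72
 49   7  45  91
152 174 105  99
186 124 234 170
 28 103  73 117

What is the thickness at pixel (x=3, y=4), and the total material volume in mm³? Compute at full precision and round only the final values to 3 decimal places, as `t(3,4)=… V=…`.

t(3,4)=1.887 V=221.808

span = t_max - t_min = 3.41 - 0.92 = 2.490
L(3,4) = 99, L_eff = 1 - 99/255 = 0.611765 (inverted)
t(3,4) = 3.41 - 2.490·0.611765 = 1.887
Σt over all 7·4 pixels = 527803/8500 ≈ 62.0944706
V = pitch²·Σt = 1.89²·527803/8500 = 221.808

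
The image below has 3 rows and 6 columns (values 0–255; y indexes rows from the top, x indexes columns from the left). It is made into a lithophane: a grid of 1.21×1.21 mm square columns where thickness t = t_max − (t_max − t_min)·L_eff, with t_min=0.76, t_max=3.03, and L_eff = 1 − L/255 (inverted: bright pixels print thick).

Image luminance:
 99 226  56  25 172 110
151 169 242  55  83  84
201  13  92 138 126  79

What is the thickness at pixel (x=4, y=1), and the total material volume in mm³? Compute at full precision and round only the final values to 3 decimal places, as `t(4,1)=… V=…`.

t(4,1)=1.499 V=47.673

span = t_max - t_min = 3.03 - 0.76 = 2.270
L(4,1) = 83, L_eff = 1 - 83/255 = 0.674510 (inverted)
t(4,1) = 3.03 - 2.270·0.674510 = 1.499
Σt over all 3·6 pixels = 276769/8500 ≈ 32.5610588
V = pitch²·Σt = 1.21²·276769/8500 = 47.673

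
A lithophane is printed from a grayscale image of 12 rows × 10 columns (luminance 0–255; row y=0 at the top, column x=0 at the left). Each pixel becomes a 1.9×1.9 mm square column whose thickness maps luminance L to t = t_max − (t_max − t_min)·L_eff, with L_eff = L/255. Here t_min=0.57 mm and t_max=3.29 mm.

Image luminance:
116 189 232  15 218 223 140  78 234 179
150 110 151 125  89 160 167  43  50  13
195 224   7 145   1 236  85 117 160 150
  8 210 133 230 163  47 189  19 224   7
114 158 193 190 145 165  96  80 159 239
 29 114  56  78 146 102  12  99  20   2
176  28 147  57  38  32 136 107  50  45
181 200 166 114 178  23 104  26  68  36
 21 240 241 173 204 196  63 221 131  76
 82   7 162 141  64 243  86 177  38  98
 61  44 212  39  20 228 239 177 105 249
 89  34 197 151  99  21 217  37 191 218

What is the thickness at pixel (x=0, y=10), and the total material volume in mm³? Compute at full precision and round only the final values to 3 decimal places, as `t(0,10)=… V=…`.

span = t_max - t_min = 3.29 - 0.57 = 2.720
L(0,10) = 61, L_eff = 61/255 = 0.239216
t(0,10) = 3.29 - 2.720·0.239216 = 2.639
Σt over all 12·10 pixels = 89518/375 ≈ 238.7146667
V = pitch²·Σt = 1.9²·89518/375 = 861.760

t(0,10)=2.639 V=861.760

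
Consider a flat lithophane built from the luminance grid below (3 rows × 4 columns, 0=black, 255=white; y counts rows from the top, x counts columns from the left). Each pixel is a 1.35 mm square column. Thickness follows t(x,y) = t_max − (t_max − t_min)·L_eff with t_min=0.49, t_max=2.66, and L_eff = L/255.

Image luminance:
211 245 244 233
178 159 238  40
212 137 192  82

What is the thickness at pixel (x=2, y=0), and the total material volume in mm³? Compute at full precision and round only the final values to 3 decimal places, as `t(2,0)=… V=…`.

span = t_max - t_min = 2.66 - 0.49 = 2.170
L(2,0) = 244, L_eff = 244/255 = 0.956863
t(2,0) = 2.66 - 2.170·0.956863 = 0.584
Σt over all 3·4 pixels = 342853/25500 ≈ 13.4452157
V = pitch²·Σt = 1.35²·342853/25500 = 24.504

t(2,0)=0.584 V=24.504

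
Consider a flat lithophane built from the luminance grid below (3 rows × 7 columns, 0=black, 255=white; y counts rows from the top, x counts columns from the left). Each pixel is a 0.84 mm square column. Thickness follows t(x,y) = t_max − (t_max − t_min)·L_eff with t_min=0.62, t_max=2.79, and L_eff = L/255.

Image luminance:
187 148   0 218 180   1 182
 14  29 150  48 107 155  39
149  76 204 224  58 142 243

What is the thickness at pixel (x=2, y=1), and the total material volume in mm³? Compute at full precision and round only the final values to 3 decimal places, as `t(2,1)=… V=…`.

t(2,1)=1.514 V=26.006

span = t_max - t_min = 2.79 - 0.62 = 2.170
L(2,1) = 150, L_eff = 150/255 = 0.588235
t(2,1) = 2.79 - 2.170·0.588235 = 1.514
Σt over all 3·7 pixels = 939827/25500 ≈ 36.8559608
V = pitch²·Σt = 0.84²·939827/25500 = 26.006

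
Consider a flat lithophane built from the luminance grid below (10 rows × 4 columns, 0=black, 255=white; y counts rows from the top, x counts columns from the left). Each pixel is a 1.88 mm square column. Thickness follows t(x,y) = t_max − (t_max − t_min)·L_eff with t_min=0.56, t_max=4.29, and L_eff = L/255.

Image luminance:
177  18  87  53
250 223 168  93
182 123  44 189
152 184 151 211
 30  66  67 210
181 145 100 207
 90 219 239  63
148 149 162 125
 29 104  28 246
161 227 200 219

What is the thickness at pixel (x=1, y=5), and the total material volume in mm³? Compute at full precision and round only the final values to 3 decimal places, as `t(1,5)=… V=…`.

span = t_max - t_min = 4.29 - 0.56 = 3.730
L(1,5) = 145, L_eff = 145/255 = 0.568627
t(1,5) = 4.29 - 3.730·0.568627 = 2.169
Σt over all 10·4 pixels = 112112/1275 ≈ 87.9309804
V = pitch²·Σt = 1.88²·112112/1275 = 310.783

t(1,5)=2.169 V=310.783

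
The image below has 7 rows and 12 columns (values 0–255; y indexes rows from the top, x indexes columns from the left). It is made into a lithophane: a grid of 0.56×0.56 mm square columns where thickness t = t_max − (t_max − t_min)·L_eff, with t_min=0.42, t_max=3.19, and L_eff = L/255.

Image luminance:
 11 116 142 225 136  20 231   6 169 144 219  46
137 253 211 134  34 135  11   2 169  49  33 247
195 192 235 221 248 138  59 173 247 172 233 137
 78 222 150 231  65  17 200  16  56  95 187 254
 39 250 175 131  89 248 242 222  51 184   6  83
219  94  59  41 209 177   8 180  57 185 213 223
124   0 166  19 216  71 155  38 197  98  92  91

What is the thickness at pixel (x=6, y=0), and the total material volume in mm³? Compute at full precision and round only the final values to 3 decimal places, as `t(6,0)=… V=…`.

span = t_max - t_min = 3.19 - 0.42 = 2.770
L(6,0) = 231, L_eff = 231/255 = 0.905882
t(6,0) = 3.19 - 2.770·0.905882 = 0.681
Σt over all 7·12 pixels = 3688199/25500 ≈ 144.6352549
V = pitch²·Σt = 0.56²·3688199/25500 = 45.358

t(6,0)=0.681 V=45.358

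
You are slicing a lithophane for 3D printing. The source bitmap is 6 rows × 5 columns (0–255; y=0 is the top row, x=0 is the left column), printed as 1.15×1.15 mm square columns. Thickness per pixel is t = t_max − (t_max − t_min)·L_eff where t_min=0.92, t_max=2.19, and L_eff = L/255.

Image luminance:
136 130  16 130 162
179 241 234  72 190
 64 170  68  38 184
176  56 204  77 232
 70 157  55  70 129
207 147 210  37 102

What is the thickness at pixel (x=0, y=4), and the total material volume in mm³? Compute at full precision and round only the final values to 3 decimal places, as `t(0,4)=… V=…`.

t(0,4)=1.841 V=60.917

span = t_max - t_min = 2.19 - 0.92 = 1.270
L(0,4) = 70, L_eff = 70/255 = 0.274510
t(0,4) = 2.19 - 1.270·0.274510 = 1.841
Σt over all 6·5 pixels = 1174589/25500 ≈ 46.0623137
V = pitch²·Σt = 1.15²·1174589/25500 = 60.917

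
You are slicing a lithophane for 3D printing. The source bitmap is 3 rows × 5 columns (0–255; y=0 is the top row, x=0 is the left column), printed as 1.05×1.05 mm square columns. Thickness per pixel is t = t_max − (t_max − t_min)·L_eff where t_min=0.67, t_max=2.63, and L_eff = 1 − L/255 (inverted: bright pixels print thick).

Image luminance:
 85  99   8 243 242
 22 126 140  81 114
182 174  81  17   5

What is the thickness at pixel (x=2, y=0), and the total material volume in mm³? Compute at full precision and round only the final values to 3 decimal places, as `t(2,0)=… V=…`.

span = t_max - t_min = 2.63 - 0.67 = 1.960
L(2,0) = 8, L_eff = 1 - 8/255 = 0.968627 (inverted)
t(2,0) = 2.63 - 1.960·0.968627 = 0.731
Σt over all 3·5 pixels = 573599/25500 ≈ 22.4940784
V = pitch²·Σt = 1.05²·573599/25500 = 24.800

t(2,0)=0.731 V=24.800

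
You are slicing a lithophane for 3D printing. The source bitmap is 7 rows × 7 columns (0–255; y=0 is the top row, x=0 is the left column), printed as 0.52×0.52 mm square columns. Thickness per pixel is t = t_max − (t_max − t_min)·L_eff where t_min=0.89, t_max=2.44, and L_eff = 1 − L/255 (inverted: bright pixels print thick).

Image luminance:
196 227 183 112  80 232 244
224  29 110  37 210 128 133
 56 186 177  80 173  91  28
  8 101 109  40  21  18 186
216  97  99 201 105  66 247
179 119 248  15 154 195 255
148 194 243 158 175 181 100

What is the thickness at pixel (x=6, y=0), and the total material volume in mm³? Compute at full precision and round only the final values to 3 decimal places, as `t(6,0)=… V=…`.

span = t_max - t_min = 2.44 - 0.89 = 1.550
L(6,0) = 244, L_eff = 1 - 244/255 = 0.043137 (inverted)
t(6,0) = 2.44 - 1.550·0.043137 = 2.373
Σt over all 7·7 pixels = 86729/1020 ≈ 85.0284314
V = pitch²·Σt = 0.52²·86729/1020 = 22.992

t(6,0)=2.373 V=22.992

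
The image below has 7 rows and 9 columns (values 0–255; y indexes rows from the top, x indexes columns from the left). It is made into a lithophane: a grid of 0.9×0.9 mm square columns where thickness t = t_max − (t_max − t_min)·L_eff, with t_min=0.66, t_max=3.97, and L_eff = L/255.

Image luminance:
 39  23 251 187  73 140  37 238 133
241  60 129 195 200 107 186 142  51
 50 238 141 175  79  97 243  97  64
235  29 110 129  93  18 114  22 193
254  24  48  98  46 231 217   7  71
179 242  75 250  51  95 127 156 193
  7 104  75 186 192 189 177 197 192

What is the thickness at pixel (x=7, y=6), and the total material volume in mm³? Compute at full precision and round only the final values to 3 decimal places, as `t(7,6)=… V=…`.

t(7,6)=1.413 V=115.932

span = t_max - t_min = 3.97 - 0.66 = 3.310
L(7,6) = 197, L_eff = 197/255 = 0.772549
t(7,6) = 3.97 - 3.310·0.772549 = 1.413
Σt over all 7·9 pixels = 3649703/25500 ≈ 143.1256078
V = pitch²·Σt = 0.9²·3649703/25500 = 115.932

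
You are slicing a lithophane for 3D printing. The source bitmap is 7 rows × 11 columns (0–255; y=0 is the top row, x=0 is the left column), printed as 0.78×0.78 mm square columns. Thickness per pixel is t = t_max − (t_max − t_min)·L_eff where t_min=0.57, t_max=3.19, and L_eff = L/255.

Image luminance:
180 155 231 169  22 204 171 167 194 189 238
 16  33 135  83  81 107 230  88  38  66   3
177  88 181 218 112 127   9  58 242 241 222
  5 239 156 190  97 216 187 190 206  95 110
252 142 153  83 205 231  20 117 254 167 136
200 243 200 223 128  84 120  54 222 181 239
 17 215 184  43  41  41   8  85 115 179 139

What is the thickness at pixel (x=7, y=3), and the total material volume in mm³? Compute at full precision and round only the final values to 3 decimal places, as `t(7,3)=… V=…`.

span = t_max - t_min = 3.19 - 0.57 = 2.620
L(7,3) = 190, L_eff = 190/255 = 0.745098
t(7,3) = 3.19 - 2.620·0.745098 = 1.238
Σt over all 7·11 pixels = 1137057/8500 ≈ 133.7714118
V = pitch²·Σt = 0.78²·1137057/8500 = 81.387

t(7,3)=1.238 V=81.387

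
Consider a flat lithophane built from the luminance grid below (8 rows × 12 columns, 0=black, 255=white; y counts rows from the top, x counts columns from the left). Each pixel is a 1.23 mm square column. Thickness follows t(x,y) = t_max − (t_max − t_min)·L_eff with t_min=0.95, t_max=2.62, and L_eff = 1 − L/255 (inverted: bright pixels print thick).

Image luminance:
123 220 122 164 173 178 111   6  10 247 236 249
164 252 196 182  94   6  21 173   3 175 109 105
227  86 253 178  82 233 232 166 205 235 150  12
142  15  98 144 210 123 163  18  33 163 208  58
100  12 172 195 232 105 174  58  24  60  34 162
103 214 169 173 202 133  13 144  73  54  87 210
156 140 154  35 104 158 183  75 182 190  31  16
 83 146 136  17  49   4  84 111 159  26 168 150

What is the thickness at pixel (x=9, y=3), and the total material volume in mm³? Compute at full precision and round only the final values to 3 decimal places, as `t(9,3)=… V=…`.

span = t_max - t_min = 2.62 - 0.95 = 1.670
L(9,3) = 163, L_eff = 1 - 163/255 = 0.360784 (inverted)
t(9,3) = 2.62 - 1.670·0.360784 = 2.017
Σt over all 8·12 pixels = 1455057/8500 ≈ 171.1831765
V = pitch²·Σt = 1.23²·1455057/8500 = 258.983

t(9,3)=2.017 V=258.983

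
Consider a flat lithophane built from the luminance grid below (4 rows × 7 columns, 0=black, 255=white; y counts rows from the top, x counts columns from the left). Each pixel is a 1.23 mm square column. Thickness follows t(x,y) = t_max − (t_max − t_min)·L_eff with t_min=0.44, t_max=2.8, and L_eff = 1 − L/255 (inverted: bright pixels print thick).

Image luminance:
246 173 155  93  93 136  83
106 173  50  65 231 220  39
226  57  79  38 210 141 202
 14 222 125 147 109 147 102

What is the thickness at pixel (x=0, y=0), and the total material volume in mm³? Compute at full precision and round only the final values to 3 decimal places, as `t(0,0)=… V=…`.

t(0,0)=2.717 V=70.193

span = t_max - t_min = 2.8 - 0.44 = 2.360
L(0,0) = 246, L_eff = 1 - 246/255 = 0.035294 (inverted)
t(0,0) = 2.8 - 2.360·0.035294 = 2.717
Σt over all 4·7 pixels = 295778/6375 ≈ 46.3965490
V = pitch²·Σt = 1.23²·295778/6375 = 70.193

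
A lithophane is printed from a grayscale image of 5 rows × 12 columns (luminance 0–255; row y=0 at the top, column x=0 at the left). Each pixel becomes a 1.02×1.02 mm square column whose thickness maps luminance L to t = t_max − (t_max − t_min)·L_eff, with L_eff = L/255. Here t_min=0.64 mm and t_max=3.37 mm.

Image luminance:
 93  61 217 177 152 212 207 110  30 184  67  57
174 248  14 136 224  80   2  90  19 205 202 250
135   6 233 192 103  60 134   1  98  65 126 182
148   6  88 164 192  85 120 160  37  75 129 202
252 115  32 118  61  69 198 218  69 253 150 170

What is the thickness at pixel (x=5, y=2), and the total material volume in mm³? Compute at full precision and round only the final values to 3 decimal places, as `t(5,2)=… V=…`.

span = t_max - t_min = 3.37 - 0.64 = 2.730
L(5,2) = 60, L_eff = 60/255 = 0.235294
t(5,2) = 3.37 - 2.730·0.235294 = 2.728
Σt over all 5·12 pixels = 1021913/8500 ≈ 120.2250588
V = pitch²·Σt = 1.02²·1021913/8500 = 125.082

t(5,2)=2.728 V=125.082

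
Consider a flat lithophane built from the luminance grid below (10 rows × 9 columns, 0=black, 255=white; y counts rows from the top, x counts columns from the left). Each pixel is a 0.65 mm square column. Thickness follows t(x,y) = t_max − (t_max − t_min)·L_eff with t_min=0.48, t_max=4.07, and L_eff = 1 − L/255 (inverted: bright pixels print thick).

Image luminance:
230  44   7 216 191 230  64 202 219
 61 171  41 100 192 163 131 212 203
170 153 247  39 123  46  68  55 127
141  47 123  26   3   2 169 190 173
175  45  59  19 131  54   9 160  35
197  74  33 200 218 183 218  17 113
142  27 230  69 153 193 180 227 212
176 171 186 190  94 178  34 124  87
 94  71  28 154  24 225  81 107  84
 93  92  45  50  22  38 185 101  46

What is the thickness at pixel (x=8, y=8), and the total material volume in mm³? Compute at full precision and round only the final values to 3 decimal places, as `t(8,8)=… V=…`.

span = t_max - t_min = 4.07 - 0.48 = 3.590
L(8,8) = 84, L_eff = 1 - 84/255 = 0.670588 (inverted)
t(8,8) = 4.07 - 3.590·0.670588 = 1.663
Σt over all 10·9 pixels = 1238597/6375 ≈ 194.2897255
V = pitch²·Σt = 0.65²·1238597/6375 = 82.087

t(8,8)=1.663 V=82.087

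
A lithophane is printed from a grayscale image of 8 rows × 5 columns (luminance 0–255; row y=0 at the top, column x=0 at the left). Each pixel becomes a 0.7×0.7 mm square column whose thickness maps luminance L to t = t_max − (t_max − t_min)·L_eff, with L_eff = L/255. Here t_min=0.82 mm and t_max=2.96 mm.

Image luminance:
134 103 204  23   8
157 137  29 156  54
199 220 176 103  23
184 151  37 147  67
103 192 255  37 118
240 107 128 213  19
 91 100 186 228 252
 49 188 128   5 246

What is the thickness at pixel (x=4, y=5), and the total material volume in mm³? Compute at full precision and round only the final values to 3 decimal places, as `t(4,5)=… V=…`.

span = t_max - t_min = 2.96 - 0.82 = 2.140
L(4,5) = 19, L_eff = 19/255 = 0.074510
t(4,5) = 2.96 - 2.140·0.074510 = 2.801
Σt over all 8·5 pixels = 953521/12750 ≈ 74.7859608
V = pitch²·Σt = 0.7²·953521/12750 = 36.645

t(4,5)=2.801 V=36.645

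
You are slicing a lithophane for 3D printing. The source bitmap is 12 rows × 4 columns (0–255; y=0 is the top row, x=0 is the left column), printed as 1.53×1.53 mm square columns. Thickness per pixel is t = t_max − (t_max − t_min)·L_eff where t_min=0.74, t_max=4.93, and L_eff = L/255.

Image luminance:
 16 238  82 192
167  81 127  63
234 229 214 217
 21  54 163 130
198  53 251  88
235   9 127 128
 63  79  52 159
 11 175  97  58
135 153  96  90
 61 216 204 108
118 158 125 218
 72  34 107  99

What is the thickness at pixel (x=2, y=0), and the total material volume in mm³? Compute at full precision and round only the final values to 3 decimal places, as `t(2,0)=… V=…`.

span = t_max - t_min = 4.93 - 0.74 = 4.190
L(2,0) = 82, L_eff = 82/255 = 0.321569
t(2,0) = 4.93 - 4.190·0.321569 = 3.583
Σt over all 12·4 pixels = 140729/1020 ≈ 137.9696078
V = pitch²·Σt = 1.53²·140729/1020 = 322.973

t(2,0)=3.583 V=322.973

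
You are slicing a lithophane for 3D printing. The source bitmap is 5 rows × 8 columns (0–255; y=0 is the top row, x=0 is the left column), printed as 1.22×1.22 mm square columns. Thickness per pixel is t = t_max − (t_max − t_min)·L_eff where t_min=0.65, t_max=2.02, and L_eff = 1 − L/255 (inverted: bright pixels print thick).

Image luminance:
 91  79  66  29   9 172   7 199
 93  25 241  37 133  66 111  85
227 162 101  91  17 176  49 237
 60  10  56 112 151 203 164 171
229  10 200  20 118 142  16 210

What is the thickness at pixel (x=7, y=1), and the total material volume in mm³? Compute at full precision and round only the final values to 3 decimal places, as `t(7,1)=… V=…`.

span = t_max - t_min = 2.02 - 0.65 = 1.370
L(7,1) = 85, L_eff = 1 - 85/255 = 0.666667 (inverted)
t(7,1) = 2.02 - 1.370·0.666667 = 1.107
Σt over all 5·8 pixels = 10099/204 ≈ 49.5049020
V = pitch²·Σt = 1.22²·10099/204 = 73.683

t(7,1)=1.107 V=73.683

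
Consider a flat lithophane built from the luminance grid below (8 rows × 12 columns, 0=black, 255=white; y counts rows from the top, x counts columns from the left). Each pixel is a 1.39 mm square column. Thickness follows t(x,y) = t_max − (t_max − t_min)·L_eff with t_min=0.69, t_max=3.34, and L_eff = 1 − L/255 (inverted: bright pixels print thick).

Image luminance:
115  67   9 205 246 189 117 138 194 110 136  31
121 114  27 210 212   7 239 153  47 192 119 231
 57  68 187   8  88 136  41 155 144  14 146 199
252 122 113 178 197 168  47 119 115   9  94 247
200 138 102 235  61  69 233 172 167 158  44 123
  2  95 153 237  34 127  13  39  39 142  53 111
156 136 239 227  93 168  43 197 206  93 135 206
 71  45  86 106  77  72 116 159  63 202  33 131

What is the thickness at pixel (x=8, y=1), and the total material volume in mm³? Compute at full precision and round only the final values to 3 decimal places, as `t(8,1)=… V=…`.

span = t_max - t_min = 3.34 - 0.69 = 2.650
L(8,1) = 47, L_eff = 1 - 47/255 = 0.815686 (inverted)
t(8,1) = 3.34 - 2.650·0.815686 = 1.178
Σt over all 8·12 pixels = 80887/425 ≈ 190.3223529
V = pitch²·Σt = 1.39²·80887/425 = 367.722

t(8,1)=1.178 V=367.722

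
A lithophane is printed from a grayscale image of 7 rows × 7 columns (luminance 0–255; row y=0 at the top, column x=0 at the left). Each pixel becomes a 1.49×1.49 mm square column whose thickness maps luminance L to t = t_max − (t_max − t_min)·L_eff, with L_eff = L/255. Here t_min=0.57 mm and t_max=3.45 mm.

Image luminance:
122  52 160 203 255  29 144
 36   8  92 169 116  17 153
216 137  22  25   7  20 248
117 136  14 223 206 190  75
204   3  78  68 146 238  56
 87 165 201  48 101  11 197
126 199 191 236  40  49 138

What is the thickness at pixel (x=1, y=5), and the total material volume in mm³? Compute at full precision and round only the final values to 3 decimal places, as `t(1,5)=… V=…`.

t(1,5)=1.586 V=230.530

span = t_max - t_min = 3.45 - 0.57 = 2.880
L(1,5) = 165, L_eff = 165/255 = 0.647059
t(1,5) = 3.45 - 2.880·0.647059 = 1.586
Σt over all 7·7 pixels = 882621/8500 ≈ 103.8377647
V = pitch²·Σt = 1.49²·882621/8500 = 230.530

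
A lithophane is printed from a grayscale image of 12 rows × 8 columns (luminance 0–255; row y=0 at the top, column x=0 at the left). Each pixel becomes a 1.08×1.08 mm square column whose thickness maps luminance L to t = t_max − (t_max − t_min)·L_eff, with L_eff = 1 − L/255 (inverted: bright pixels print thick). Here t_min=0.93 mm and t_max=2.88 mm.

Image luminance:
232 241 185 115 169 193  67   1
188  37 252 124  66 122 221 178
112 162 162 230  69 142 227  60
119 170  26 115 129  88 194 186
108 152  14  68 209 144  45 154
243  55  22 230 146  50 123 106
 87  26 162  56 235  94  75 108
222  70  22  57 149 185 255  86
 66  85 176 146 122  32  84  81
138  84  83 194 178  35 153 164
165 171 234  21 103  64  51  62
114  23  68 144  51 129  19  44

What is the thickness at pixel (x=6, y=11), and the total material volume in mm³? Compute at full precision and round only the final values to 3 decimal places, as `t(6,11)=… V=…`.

span = t_max - t_min = 2.88 - 0.93 = 1.950
L(6,11) = 19, L_eff = 1 - 19/255 = 0.925490 (inverted)
t(6,11) = 2.88 - 1.950·0.925490 = 1.075
Σt over all 12·8 pixels = 75722/425 ≈ 178.1694118
V = pitch²·Σt = 1.08²·75722/425 = 207.817

t(6,11)=1.075 V=207.817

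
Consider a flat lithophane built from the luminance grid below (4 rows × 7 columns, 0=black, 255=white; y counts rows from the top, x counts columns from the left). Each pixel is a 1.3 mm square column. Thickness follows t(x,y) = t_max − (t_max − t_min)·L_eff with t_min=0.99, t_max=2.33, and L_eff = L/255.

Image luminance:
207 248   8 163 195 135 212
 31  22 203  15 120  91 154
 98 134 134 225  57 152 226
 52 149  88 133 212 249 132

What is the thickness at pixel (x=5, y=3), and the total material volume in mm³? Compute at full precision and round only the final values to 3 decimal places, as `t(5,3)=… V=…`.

t(5,3)=1.022 V=76.109

span = t_max - t_min = 2.33 - 0.99 = 1.340
L(5,3) = 249, L_eff = 249/255 = 0.976471
t(5,3) = 2.33 - 1.340·0.976471 = 1.022
Σt over all 4·7 pixels = 114839/2550 ≈ 45.0349020
V = pitch²·Σt = 1.3²·114839/2550 = 76.109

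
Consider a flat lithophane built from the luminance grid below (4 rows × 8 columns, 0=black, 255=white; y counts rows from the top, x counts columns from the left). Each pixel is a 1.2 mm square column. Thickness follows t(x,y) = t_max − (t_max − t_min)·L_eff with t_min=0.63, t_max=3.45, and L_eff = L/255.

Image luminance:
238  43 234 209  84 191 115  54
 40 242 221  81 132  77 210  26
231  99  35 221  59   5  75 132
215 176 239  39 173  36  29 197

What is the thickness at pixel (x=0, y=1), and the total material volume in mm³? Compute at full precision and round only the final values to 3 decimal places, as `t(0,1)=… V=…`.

span = t_max - t_min = 3.45 - 0.63 = 2.820
L(0,1) = 40, L_eff = 40/255 = 0.156863
t(0,1) = 3.45 - 2.820·0.156863 = 3.008
Σt over all 4·8 pixels = 136887/2125 ≈ 64.4174118
V = pitch²·Σt = 1.2²·136887/2125 = 92.761

t(0,1)=3.008 V=92.761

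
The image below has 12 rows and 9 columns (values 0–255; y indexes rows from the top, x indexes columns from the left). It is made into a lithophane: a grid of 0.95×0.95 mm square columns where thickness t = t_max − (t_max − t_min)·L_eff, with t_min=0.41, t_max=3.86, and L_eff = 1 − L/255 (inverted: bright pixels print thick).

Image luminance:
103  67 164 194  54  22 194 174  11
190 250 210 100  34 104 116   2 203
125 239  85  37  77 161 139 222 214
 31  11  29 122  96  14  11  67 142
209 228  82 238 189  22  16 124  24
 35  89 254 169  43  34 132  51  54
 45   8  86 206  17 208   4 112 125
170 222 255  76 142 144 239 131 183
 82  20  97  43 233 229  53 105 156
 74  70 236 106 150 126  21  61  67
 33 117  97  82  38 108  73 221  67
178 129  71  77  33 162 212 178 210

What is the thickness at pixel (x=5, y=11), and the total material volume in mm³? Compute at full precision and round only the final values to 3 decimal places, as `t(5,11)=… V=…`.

span = t_max - t_min = 3.86 - 0.41 = 3.450
L(5,11) = 162, L_eff = 1 - 162/255 = 0.364706 (inverted)
t(5,11) = 3.86 - 3.450·0.364706 = 2.602
Σt over all 12·9 pixels = 360361/1700 ≈ 211.9770588
V = pitch²·Σt = 0.95²·360361/1700 = 191.309

t(5,11)=2.602 V=191.309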